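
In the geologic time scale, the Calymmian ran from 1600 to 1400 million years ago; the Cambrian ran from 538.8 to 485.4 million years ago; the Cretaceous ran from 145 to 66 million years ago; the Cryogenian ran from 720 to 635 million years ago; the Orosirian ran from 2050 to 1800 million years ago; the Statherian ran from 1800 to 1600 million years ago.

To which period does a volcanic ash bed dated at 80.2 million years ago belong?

Cretaceous

80.2 Ma lies between 145 and 66 Ma, so it falls in the Cretaceous.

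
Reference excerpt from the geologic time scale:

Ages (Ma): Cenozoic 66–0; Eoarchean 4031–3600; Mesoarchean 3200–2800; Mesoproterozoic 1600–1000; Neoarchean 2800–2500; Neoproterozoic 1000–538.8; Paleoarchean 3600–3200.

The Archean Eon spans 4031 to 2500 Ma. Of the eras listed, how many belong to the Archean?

4

Eras inside 4031–2500 Ma: Eoarchean, Paleoarchean, Mesoarchean, Neoarchean — 4 in total.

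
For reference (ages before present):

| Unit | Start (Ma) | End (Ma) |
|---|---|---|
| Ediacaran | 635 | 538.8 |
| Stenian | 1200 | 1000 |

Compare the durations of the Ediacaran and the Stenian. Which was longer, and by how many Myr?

Ediacaran: 635 − 538.8 = 96.2 Myr.
Stenian: 1200 − 1000 = 200 Myr.
Difference: 200 − 96.2 = 103.8 Myr, so the Stenian was longer.

Stenian, by 103.8 million years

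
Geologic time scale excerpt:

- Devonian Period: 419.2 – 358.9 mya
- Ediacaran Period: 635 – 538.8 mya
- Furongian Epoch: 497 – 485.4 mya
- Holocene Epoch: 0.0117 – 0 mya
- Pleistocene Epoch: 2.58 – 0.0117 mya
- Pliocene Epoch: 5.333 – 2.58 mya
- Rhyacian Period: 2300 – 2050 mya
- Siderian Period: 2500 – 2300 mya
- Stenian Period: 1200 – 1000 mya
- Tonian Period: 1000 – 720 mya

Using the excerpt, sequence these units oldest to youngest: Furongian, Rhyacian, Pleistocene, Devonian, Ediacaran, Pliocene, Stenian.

Rhyacian, Stenian, Ediacaran, Furongian, Devonian, Pliocene, Pleistocene

The oldest of these is Rhyacian (starts 2300 Ma) and the youngest is Pleistocene (ends 0.0117 Ma).
In between, by decreasing start age: Stenian (1200), Ediacaran (635), Furongian (497), Devonian (419.2), Pliocene (5.333).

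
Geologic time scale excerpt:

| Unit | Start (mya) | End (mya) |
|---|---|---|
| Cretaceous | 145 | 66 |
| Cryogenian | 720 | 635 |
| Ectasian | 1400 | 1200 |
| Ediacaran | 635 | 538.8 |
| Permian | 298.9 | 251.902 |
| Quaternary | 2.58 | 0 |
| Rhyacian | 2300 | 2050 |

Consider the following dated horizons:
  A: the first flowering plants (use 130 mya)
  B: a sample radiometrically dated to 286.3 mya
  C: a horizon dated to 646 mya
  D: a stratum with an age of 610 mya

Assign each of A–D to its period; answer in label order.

Match each age against the start–end ranges in the excerpt: A = 130 Ma → Cretaceous (145–66); B = 286.3 Ma → Permian (298.9–251.902); C = 646 Ma → Cryogenian (720–635); D = 610 Ma → Ediacaran (635–538.8).

A — Cretaceous; B — Permian; C — Cryogenian; D — Ediacaran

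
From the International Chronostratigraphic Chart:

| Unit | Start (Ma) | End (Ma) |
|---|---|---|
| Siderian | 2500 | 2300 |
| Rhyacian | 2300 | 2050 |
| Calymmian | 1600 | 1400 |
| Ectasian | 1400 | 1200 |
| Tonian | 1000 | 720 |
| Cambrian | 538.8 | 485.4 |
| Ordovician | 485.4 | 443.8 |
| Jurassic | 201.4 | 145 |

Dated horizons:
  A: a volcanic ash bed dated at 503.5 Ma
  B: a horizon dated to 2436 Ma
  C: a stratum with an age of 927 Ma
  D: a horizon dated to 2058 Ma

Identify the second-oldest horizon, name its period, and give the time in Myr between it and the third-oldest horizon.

D, in the Rhyacian; 1131 million years to C

Sorted oldest-first by Ma: B (2436), D (2058), C (927), A (503.5).
The second oldest is D at 2058 Ma, which lies in 2300–2050 Ma: the Rhyacian.
The third oldest is C at 927 Ma; separation = |2058 − 927| = 1131 Myr.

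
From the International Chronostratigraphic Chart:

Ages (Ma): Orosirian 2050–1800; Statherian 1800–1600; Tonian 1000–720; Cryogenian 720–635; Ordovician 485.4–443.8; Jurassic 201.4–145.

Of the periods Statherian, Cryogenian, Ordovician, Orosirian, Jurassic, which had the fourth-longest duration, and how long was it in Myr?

Jurassic, 56.4 million years

Durations: Statherian 200; Cryogenian 85; Ordovician 41.6; Orosirian 250; Jurassic 56.4 Myr.
Sorted longest-first: Orosirian (250), Statherian (200), Cryogenian (85), Jurassic (56.4), Ordovician (41.6).
The fourth longest is Jurassic at 56.4 Myr.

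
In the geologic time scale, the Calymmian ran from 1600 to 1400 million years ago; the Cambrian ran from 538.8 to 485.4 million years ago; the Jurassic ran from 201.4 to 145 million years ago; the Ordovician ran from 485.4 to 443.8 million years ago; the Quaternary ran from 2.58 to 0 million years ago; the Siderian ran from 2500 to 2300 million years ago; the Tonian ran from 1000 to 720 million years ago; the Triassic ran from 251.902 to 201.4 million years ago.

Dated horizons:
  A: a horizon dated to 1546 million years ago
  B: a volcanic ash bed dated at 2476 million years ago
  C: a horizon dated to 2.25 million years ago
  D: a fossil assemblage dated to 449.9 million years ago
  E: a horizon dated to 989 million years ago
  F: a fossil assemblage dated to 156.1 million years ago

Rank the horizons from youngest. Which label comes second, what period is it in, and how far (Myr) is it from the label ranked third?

Smaller Ma means younger, so youngest first: C 2.25 < F 156.1 < D 449.9 < E 989 < A 1546 < B 2476.
Counting 2 along gives F (156.1 Ma); the excerpt puts that inside the Jurassic, 201.4–145 Ma.
Next in line is D (449.9 Ma), and 449.9 − 156.1 = 293.8 Myr.

F, in the Jurassic; 293.8 million years to D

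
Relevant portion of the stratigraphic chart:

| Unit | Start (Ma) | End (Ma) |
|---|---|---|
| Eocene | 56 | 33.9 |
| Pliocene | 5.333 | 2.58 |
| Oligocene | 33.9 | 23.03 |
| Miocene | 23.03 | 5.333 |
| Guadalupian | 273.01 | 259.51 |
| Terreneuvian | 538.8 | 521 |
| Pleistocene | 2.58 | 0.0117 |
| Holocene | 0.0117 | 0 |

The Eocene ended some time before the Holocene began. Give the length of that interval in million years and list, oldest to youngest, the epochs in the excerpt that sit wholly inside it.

End of Eocene = 33.9 Ma; start of Holocene = 0.0117 Ma.
Gap = 33.9 − 0.0117 = 33.8883 Myr.
Epochs wholly inside 33.9–0.0117 Ma: Oligocene (33.9–23.03), Miocene (23.03–5.333), Pliocene (5.333–2.58), Pleistocene (2.58–0.0117).

33.8883 million years; Oligocene, Miocene, Pliocene, Pleistocene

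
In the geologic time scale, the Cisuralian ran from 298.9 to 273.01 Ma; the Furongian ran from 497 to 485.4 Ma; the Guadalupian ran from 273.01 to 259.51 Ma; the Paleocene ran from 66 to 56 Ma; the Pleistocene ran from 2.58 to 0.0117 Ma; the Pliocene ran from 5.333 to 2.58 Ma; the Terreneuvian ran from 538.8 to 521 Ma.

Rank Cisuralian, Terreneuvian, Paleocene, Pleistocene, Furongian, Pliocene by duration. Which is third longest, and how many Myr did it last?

Durations: Cisuralian 25.89; Terreneuvian 17.8; Paleocene 10; Pleistocene 2.5683; Furongian 11.6; Pliocene 2.753 Myr.
Sorted longest-first: Cisuralian (25.89), Terreneuvian (17.8), Furongian (11.6), Paleocene (10), Pliocene (2.753), Pleistocene (2.5683).
The third longest is Furongian at 11.6 Myr.

Furongian, 11.6 million years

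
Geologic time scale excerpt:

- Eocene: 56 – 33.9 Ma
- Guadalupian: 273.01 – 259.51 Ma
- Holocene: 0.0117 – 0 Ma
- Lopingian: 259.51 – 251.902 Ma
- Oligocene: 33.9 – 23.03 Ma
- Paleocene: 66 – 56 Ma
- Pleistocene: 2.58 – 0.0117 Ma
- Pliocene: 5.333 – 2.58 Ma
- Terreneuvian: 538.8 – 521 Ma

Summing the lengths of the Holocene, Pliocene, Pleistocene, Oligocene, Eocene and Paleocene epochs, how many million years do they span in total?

48.303 million years

Duration is start − end for each: (0.0117 − 0) + (5.333 − 2.58) + (2.58 − 0.0117) + (33.9 − 23.03) + (56 − 33.9) + (66 − 56).
That is 0.0117 + 2.753 + 2.5683 + 10.87 + 22.1 + 10, which totals 48.303 million years.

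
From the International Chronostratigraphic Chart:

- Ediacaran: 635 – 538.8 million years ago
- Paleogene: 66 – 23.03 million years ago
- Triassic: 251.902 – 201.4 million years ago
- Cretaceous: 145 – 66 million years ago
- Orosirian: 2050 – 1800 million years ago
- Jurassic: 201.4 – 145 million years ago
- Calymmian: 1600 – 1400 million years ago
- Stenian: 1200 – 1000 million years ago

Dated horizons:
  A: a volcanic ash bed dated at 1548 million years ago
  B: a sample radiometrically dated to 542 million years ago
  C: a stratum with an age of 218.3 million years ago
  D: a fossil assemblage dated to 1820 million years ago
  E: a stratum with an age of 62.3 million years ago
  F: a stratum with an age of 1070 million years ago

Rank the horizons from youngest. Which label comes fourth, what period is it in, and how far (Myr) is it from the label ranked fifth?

Smaller Ma means younger, so youngest first: E 62.3 < C 218.3 < B 542 < F 1070 < A 1548 < D 1820.
Counting 4 along gives F (1070 Ma); the excerpt puts that inside the Stenian, 1200–1000 Ma.
Next in line is A (1548 Ma), and 1548 − 1070 = 478 Myr.

F, in the Stenian; 478 million years to A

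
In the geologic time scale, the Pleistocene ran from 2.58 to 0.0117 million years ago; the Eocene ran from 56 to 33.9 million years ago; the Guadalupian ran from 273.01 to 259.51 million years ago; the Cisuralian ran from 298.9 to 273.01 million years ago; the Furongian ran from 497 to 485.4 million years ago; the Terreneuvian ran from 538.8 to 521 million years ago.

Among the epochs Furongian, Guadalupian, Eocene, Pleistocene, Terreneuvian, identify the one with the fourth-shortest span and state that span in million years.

Terreneuvian, 17.8 million years

Start − end for each: Furongian 497 − 485.4 = 11.6; Guadalupian 273.01 − 259.51 = 13.5; Eocene 56 − 33.9 = 22.1; Pleistocene 2.58 − 0.0117 = 2.5683; Terreneuvian 538.8 − 521 = 17.8.
Ranking these from shortest: Pleistocene < Furongian < Guadalupian < Terreneuvian < Eocene.
Position 4 in that ranking is Terreneuvian, which lasted 17.8 Myr.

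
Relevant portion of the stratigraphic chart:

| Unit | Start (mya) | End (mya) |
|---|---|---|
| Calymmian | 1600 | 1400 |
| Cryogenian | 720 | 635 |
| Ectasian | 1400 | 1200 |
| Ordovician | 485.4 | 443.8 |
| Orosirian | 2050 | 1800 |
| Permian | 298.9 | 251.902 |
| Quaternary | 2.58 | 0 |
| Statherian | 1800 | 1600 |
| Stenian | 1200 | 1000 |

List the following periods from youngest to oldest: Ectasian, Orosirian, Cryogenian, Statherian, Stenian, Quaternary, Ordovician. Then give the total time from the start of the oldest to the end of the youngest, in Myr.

Quaternary → Ordovician → Cryogenian → Stenian → Ectasian → Statherian → Orosirian; total span 2050 Myr

Start ages (Ma): Orosirian 2050, Statherian 1800, Ectasian 1400, Stenian 1200, Cryogenian 720, Ordovician 485.4, Quaternary 2.58.
Ordered youngest to oldest: Quaternary, Ordovician, Cryogenian, Stenian, Ectasian, Statherian, Orosirian.
Span = 2050 − 0 = 2050 Myr.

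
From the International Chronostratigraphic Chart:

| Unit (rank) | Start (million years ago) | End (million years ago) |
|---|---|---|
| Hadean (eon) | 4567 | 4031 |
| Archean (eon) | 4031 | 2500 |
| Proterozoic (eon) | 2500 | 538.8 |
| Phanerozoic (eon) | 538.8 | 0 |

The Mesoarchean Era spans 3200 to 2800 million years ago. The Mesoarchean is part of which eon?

Archean

The Mesoarchean (3200–2800 Ma) lies entirely within 4031–2500 Ma, the Archean Eon.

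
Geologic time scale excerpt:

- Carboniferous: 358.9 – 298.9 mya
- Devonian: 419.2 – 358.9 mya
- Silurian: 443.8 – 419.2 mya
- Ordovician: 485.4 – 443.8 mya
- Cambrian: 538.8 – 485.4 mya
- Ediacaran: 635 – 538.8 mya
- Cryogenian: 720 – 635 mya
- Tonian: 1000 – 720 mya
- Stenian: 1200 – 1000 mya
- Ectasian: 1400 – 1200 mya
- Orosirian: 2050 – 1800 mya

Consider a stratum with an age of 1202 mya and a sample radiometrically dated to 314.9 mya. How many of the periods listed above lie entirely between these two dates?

8

1202 Ma sits inside the Ectasian (1400–1200) and 314.9 Ma inside the Carboniferous (358.9–298.9); neither of those is wholly between the two dates.
The listed periods lying completely between them are Stenian, Tonian, Cryogenian, Ediacaran, Cambrian, Ordovician, Silurian, Devonian — 8 in all.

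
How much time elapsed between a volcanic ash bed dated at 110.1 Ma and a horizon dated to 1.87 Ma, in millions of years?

108.23 million years

110.1 − 1.87 = 108.23 million years.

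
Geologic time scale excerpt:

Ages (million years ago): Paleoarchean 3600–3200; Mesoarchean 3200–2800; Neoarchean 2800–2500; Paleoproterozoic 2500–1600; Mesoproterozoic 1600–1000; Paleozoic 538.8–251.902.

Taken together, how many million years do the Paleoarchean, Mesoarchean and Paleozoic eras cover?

1086.898 million years

Duration is start − end for each: (3600 − 3200) + (3200 − 2800) + (538.8 − 251.902).
That is 400 + 400 + 286.898, which totals 1086.898 million years.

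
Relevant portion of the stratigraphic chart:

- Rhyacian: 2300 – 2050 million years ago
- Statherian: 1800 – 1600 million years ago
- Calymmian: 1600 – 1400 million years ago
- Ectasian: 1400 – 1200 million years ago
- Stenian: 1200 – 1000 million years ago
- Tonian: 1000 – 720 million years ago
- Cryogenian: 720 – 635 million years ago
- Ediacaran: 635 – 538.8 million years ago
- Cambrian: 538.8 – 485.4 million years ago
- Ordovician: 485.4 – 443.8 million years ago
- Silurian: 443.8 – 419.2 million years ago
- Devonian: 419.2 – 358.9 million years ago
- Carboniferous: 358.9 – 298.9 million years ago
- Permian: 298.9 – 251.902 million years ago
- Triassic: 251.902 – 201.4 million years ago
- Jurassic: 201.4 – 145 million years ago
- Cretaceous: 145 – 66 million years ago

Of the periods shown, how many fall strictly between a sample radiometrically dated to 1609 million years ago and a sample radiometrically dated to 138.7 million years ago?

14

1609 Ma sits inside the Statherian (1800–1600) and 138.7 Ma inside the Cretaceous (145–66); neither of those is wholly between the two dates.
The listed periods lying completely between them are Calymmian, Ectasian, Stenian, Tonian, Cryogenian, Ediacaran, Cambrian, Ordovician, Silurian, Devonian, Carboniferous, Permian, Triassic, Jurassic — 14 in all.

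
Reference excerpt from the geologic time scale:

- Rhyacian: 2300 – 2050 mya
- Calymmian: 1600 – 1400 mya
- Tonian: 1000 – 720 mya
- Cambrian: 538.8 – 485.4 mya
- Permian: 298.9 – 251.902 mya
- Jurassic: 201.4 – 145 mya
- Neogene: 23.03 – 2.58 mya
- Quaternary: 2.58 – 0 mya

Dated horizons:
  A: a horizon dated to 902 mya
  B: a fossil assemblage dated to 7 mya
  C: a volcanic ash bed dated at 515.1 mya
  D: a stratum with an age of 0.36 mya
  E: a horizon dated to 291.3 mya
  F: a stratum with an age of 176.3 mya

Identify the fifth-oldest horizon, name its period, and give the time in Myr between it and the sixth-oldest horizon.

B, in the Neogene; 6.64 million years to D

Sorted oldest-first by Ma: A (902), C (515.1), E (291.3), F (176.3), B (7), D (0.36).
The fifth oldest is B at 7 Ma, which lies in 23.03–2.58 Ma: the Neogene.
The sixth oldest is D at 0.36 Ma; separation = |7 − 0.36| = 6.64 Myr.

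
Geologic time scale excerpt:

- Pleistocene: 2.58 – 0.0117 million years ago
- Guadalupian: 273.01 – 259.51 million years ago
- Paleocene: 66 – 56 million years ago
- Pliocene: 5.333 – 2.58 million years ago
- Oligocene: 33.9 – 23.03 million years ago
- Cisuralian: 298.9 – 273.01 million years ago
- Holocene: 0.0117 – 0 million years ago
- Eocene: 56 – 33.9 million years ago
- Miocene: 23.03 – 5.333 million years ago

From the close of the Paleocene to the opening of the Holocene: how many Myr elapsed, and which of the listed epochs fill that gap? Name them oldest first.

55.9883 million years; Eocene, Oligocene, Miocene, Pliocene, Pleistocene

The Paleocene closes at 56 Ma and the Holocene opens at 0.0117 Ma, so the interval is 56 − 0.0117 = 55.9883 Myr.
An epoch fits inside if it starts at or after 56 Ma and ends at or before 0.0117 Ma; oldest first that gives Eocene, Oligocene, Miocene, Pliocene, Pleistocene.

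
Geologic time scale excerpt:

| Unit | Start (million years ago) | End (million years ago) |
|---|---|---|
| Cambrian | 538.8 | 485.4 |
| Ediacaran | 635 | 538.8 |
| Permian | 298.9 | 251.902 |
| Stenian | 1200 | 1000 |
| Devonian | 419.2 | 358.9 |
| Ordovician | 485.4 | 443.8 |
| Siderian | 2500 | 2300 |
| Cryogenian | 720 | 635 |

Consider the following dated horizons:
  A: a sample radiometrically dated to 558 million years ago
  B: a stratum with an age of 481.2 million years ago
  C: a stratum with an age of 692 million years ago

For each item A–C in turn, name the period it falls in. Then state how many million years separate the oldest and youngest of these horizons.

A — Ediacaran; B — Ordovician; C — Cryogenian; span 210.8 million years

A: 558 Ma lies in 635–538.8 Ma, so Ediacaran.
B: 481.2 Ma lies in 485.4–443.8 Ma, so Ordovician.
C: 692 Ma lies in 720–635 Ma, so Cryogenian.
Oldest = 692 Ma, youngest = 481.2 Ma → span 210.8 Myr.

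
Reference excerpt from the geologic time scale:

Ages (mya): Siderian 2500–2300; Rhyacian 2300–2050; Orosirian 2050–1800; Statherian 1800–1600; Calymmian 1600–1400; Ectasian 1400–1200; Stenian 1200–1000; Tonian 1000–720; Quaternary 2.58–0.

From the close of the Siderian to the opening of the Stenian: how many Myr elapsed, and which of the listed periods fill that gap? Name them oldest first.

The Siderian closes at 2300 Ma and the Stenian opens at 1200 Ma, so the interval is 2300 − 1200 = 1100 Myr.
A period fits inside if it starts at or after 2300 Ma and ends at or before 1200 Ma; oldest first that gives Rhyacian, Orosirian, Statherian, Calymmian, Ectasian.

1100 million years; Rhyacian, Orosirian, Statherian, Calymmian, Ectasian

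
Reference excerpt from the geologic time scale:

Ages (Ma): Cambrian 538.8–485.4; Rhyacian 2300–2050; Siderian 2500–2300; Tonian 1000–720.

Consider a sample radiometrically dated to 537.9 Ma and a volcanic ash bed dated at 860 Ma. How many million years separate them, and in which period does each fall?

322.1 million years apart; the first in the Cambrian, the second in the Tonian

Elapsed time: 860 − 537.9 = 322.1 Myr.
537.9 Ma lies within 538.8–485.4 Ma: Cambrian.
860 Ma lies within 1000–720 Ma: Tonian.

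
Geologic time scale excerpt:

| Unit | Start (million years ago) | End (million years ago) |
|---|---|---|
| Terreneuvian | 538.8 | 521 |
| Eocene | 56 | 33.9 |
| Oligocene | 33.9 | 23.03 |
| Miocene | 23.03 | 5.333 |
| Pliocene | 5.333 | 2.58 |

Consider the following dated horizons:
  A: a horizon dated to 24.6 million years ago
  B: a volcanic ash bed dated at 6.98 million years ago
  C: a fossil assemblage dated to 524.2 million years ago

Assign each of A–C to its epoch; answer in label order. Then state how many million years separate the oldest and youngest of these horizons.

A: 24.6 Ma lies in 33.9–23.03 Ma, so Oligocene.
B: 6.98 Ma lies in 23.03–5.333 Ma, so Miocene.
C: 524.2 Ma lies in 538.8–521 Ma, so Terreneuvian.
Oldest = 524.2 Ma, youngest = 6.98 Ma → span 517.22 Myr.

A — Oligocene; B — Miocene; C — Terreneuvian; span 517.22 million years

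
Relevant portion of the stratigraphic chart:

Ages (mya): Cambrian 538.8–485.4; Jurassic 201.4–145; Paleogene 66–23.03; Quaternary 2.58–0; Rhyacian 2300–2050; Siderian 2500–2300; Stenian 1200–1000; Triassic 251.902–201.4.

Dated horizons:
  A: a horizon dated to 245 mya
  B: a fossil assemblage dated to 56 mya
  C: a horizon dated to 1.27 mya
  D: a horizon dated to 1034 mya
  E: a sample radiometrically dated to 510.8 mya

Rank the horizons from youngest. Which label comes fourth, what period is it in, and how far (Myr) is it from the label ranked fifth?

E, in the Cambrian; 523.2 million years to D

Sorted youngest-first by Ma: C (1.27), B (56), A (245), E (510.8), D (1034).
The fourth youngest is E at 510.8 Ma, which lies in 538.8–485.4 Ma: the Cambrian.
The fifth youngest is D at 1034 Ma; separation = |510.8 − 1034| = 523.2 Myr.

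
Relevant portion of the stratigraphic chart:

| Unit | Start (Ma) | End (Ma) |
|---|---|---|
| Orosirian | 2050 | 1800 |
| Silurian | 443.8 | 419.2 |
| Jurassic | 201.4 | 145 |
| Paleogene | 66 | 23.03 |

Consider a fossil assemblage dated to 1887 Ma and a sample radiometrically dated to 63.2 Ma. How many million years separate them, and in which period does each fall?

Elapsed time: 1887 − 63.2 = 1823.8 Myr.
1887 Ma lies within 2050–1800 Ma: Orosirian.
63.2 Ma lies within 66–23.03 Ma: Paleogene.

1823.8 million years apart; the first in the Orosirian, the second in the Paleogene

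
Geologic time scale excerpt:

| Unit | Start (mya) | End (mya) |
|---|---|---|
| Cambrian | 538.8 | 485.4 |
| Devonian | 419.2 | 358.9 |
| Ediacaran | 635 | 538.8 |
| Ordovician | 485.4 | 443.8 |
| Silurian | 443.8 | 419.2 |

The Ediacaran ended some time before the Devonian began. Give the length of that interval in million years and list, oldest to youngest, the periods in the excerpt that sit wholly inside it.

The Ediacaran closes at 538.8 Ma and the Devonian opens at 419.2 Ma, so the interval is 538.8 − 419.2 = 119.6 Myr.
A period fits inside if it starts at or after 538.8 Ma and ends at or before 419.2 Ma; oldest first that gives Cambrian, Ordovician, Silurian.

119.6 million years; Cambrian, Ordovician, Silurian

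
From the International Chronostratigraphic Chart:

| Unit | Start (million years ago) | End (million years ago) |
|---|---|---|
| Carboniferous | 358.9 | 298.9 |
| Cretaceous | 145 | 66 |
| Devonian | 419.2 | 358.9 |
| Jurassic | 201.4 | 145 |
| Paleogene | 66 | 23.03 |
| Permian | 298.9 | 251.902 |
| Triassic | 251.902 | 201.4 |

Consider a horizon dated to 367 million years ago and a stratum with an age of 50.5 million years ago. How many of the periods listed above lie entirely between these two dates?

The older date is 367 Ma and the younger is 50.5 Ma.
Periods with start < 367 and end > 50.5 Ma: Carboniferous (358.9–298.9), Permian (298.9–251.902), Triassic (251.902–201.4), Jurassic (201.4–145), Cretaceous (145–66).
That is 5 complete periods.

5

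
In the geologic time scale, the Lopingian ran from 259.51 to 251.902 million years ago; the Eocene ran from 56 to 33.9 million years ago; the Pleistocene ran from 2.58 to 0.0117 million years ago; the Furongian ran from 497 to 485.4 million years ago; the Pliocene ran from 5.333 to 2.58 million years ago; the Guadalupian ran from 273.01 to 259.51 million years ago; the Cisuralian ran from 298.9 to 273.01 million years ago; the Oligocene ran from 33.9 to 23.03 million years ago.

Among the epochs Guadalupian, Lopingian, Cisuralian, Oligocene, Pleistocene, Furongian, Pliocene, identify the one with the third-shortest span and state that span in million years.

Lopingian, 7.608 million years

Durations: Guadalupian 13.5; Lopingian 7.608; Cisuralian 25.89; Oligocene 10.87; Pleistocene 2.5683; Furongian 11.6; Pliocene 2.753 Myr.
Sorted shortest-first: Pleistocene (2.5683), Pliocene (2.753), Lopingian (7.608), Oligocene (10.87), Furongian (11.6), Guadalupian (13.5), Cisuralian (25.89).
The third shortest is Lopingian at 7.608 Myr.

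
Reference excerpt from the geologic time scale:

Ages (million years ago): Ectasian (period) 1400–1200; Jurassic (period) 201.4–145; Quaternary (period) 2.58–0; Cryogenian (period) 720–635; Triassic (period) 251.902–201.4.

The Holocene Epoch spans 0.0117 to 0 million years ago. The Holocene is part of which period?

The Holocene (0.0117–0 Ma) lies entirely within 2.58–0 Ma, the Quaternary Period.

Quaternary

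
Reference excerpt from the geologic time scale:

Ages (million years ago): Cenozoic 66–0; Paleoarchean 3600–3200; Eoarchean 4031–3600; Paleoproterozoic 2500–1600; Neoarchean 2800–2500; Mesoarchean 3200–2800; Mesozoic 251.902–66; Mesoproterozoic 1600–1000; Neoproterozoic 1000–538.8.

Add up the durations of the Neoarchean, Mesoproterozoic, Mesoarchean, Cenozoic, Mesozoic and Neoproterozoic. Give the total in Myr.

2013.102 million years

Each duration: Neoarchean = 300; Mesoproterozoic = 600; Mesoarchean = 400; Cenozoic = 66; Mesozoic = 185.902; Neoproterozoic = 461.2.
Sum: 300 + 600 + 400 + 66 + 185.902 + 461.2 = 2013.102 Myr.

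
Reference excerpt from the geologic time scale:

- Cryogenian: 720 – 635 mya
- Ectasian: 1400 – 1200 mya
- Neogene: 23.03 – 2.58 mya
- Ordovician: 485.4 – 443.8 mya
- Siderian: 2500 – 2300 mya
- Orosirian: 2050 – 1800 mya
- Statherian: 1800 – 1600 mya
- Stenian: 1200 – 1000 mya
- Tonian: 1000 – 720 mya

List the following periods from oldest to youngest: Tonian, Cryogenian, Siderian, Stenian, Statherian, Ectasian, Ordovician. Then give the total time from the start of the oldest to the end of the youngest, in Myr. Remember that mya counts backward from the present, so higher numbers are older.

Siderian, Statherian, Ectasian, Stenian, Tonian, Cryogenian, Ordovician; total span 2056.2 Myr

Start ages (Ma): Siderian 2500, Statherian 1800, Ectasian 1400, Stenian 1200, Tonian 1000, Cryogenian 720, Ordovician 485.4.
Ordered oldest to youngest: Siderian, Statherian, Ectasian, Stenian, Tonian, Cryogenian, Ordovician.
Span = 2500 − 443.8 = 2056.2 Myr.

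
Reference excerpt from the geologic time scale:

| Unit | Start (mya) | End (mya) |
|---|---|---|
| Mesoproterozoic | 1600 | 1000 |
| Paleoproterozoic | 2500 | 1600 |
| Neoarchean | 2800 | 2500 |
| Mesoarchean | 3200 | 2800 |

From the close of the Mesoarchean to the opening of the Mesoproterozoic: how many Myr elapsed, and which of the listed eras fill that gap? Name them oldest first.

1200 million years; Neoarchean, Paleoproterozoic

The Mesoarchean closes at 2800 Ma and the Mesoproterozoic opens at 1600 Ma, so the interval is 2800 − 1600 = 1200 Myr.
An era fits inside if it starts at or after 2800 Ma and ends at or before 1600 Ma; oldest first that gives Neoarchean, Paleoproterozoic.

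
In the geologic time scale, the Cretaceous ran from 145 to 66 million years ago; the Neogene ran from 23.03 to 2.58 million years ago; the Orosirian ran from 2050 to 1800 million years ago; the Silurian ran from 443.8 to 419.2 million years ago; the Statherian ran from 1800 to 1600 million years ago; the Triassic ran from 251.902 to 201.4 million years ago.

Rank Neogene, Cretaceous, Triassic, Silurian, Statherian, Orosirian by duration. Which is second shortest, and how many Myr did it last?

Start − end for each: Neogene 23.03 − 2.58 = 20.45; Cretaceous 145 − 66 = 79; Triassic 251.902 − 201.4 = 50.502; Silurian 443.8 − 419.2 = 24.6; Statherian 1800 − 1600 = 200; Orosirian 2050 − 1800 = 250.
Ranking these from shortest: Neogene < Silurian < Triassic < Cretaceous < Statherian < Orosirian.
Position 2 in that ranking is Silurian, which lasted 24.6 Myr.

Silurian, 24.6 million years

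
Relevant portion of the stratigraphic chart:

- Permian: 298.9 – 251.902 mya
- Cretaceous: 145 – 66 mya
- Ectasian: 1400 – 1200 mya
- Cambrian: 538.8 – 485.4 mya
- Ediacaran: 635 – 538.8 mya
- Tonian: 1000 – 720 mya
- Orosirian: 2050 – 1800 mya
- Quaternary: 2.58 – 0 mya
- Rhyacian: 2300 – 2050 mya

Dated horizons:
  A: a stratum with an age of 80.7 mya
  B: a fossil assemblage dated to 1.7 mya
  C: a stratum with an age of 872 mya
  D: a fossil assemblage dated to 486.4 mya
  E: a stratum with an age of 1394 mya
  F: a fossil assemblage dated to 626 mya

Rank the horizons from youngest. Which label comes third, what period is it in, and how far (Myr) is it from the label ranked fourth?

D, in the Cambrian; 139.6 million years to F

Smaller Ma means younger, so youngest first: B 1.7 < A 80.7 < D 486.4 < F 626 < C 872 < E 1394.
Counting 3 along gives D (486.4 Ma); the excerpt puts that inside the Cambrian, 538.8–485.4 Ma.
Next in line is F (626 Ma), and 626 − 486.4 = 139.6 Myr.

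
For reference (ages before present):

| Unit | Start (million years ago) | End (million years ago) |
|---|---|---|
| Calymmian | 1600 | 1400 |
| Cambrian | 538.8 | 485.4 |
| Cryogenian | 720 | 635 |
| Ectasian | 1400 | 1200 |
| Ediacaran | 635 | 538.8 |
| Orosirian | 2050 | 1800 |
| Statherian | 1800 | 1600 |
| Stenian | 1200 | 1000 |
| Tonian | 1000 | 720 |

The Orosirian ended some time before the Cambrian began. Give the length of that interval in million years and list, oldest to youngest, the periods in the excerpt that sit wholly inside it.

The Orosirian closes at 1800 Ma and the Cambrian opens at 538.8 Ma, so the interval is 1800 − 538.8 = 1261.2 Myr.
A period fits inside if it starts at or after 1800 Ma and ends at or before 538.8 Ma; oldest first that gives Statherian, Calymmian, Ectasian, Stenian, Tonian, Cryogenian, Ediacaran.

1261.2 million years; Statherian, Calymmian, Ectasian, Stenian, Tonian, Cryogenian, Ediacaran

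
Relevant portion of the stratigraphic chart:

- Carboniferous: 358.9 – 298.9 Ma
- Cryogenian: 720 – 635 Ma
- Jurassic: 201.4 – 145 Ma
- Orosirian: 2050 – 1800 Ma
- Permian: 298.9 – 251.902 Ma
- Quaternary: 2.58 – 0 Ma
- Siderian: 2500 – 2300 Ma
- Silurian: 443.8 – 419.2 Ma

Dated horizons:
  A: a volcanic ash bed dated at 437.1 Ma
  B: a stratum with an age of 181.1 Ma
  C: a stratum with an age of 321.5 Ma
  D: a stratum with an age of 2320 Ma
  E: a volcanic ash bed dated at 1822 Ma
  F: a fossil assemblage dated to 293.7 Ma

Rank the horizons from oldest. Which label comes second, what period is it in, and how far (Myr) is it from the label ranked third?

E, in the Orosirian; 1384.9 million years to A

Larger Ma means older, so oldest first: D 2320 > E 1822 > A 437.1 > C 321.5 > F 293.7 > B 181.1.
Counting 2 along gives E (1822 Ma); the excerpt puts that inside the Orosirian, 2050–1800 Ma.
Next in line is A (437.1 Ma), and 1822 − 437.1 = 1384.9 Myr.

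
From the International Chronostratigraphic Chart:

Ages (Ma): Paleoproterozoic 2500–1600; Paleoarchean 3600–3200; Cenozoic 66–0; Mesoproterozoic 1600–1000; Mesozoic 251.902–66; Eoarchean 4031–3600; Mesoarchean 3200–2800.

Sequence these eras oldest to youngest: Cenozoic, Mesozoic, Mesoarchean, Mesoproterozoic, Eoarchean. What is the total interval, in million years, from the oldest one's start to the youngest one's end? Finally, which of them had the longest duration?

Start ages (Ma): Eoarchean 4031, Mesoarchean 3200, Mesoproterozoic 1600, Mesozoic 251.902, Cenozoic 66.
Ordered oldest to youngest: Eoarchean, Mesoarchean, Mesoproterozoic, Mesozoic, Cenozoic.
Span = 4031 − 0 = 4031 Myr.
Durations: Mesoarchean 400, Mesozoic 185.902, Cenozoic 66, Eoarchean 431, Mesoproterozoic 600 → longest is Mesoproterozoic (600 Myr).

Eoarchean → Mesoarchean → Mesoproterozoic → Mesozoic → Cenozoic; total span 4031 Myr; longest is Mesoproterozoic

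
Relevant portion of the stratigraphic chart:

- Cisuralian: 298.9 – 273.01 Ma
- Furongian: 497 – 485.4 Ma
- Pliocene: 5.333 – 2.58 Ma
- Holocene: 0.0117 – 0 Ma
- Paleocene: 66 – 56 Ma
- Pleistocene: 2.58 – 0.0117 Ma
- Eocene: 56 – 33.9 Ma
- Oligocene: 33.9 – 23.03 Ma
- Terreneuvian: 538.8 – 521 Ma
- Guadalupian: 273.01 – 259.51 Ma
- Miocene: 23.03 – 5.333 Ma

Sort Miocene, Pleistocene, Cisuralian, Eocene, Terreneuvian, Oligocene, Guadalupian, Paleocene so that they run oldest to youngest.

The oldest of these is Terreneuvian (starts 538.8 Ma) and the youngest is Pleistocene (ends 0.0117 Ma).
In between, by decreasing start age: Cisuralian (298.9), Guadalupian (273.01), Paleocene (66), Eocene (56), Oligocene (33.9), Miocene (23.03).

Terreneuvian, Cisuralian, Guadalupian, Paleocene, Eocene, Oligocene, Miocene, Pleistocene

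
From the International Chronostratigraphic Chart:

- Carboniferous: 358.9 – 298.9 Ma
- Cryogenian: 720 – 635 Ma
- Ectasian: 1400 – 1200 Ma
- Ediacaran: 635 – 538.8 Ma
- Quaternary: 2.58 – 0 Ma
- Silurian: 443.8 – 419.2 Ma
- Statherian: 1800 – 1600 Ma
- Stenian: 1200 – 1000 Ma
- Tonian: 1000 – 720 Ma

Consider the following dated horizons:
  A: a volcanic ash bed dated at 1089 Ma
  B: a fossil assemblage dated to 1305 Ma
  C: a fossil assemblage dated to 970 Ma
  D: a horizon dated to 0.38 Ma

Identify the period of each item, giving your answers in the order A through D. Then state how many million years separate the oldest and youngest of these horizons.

A: 1089 Ma lies in 1200–1000 Ma, so Stenian.
B: 1305 Ma lies in 1400–1200 Ma, so Ectasian.
C: 970 Ma lies in 1000–720 Ma, so Tonian.
D: 0.38 Ma lies in 2.58–0 Ma, so Quaternary.
Oldest = 1305 Ma, youngest = 0.38 Ma → span 1304.62 Myr.

A — Stenian; B — Ectasian; C — Tonian; D — Quaternary; span 1304.62 million years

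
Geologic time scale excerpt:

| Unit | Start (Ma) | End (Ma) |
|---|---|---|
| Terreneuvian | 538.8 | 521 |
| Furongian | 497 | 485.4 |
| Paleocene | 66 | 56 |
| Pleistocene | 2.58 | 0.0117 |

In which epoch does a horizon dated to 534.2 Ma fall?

534.2 Ma lies between 538.8 and 521 Ma, so it falls in the Terreneuvian.

Terreneuvian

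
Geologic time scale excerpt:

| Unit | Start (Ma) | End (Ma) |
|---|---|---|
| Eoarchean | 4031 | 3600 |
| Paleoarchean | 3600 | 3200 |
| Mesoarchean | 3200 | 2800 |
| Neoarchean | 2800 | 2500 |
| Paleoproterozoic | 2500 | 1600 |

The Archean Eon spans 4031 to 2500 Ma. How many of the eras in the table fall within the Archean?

Eras inside 4031–2500 Ma: Eoarchean, Paleoarchean, Mesoarchean, Neoarchean — 4 in total.

4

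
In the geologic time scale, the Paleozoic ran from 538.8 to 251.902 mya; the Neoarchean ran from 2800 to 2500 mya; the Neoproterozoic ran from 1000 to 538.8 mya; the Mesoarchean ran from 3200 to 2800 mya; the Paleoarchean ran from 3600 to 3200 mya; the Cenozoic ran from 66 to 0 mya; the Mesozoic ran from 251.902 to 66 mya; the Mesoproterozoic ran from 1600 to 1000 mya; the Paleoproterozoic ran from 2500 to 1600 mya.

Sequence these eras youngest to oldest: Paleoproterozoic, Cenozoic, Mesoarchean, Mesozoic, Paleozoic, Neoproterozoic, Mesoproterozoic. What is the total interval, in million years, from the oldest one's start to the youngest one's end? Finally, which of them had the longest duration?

Start ages (Ma): Mesoarchean 3200, Paleoproterozoic 2500, Mesoproterozoic 1600, Neoproterozoic 1000, Paleozoic 538.8, Mesozoic 251.902, Cenozoic 66.
Ordered youngest to oldest: Cenozoic, Mesozoic, Paleozoic, Neoproterozoic, Mesoproterozoic, Paleoproterozoic, Mesoarchean.
Span = 3200 − 0 = 3200 Myr.
Durations: Mesoarchean 400, Paleoproterozoic 900, Mesozoic 185.902, Mesoproterozoic 600, Cenozoic 66, Neoproterozoic 461.2, Paleozoic 286.898 → longest is Paleoproterozoic (900 Myr).

Cenozoic → Mesozoic → Paleozoic → Neoproterozoic → Mesoproterozoic → Paleoproterozoic → Mesoarchean; total span 3200 Myr; longest is Paleoproterozoic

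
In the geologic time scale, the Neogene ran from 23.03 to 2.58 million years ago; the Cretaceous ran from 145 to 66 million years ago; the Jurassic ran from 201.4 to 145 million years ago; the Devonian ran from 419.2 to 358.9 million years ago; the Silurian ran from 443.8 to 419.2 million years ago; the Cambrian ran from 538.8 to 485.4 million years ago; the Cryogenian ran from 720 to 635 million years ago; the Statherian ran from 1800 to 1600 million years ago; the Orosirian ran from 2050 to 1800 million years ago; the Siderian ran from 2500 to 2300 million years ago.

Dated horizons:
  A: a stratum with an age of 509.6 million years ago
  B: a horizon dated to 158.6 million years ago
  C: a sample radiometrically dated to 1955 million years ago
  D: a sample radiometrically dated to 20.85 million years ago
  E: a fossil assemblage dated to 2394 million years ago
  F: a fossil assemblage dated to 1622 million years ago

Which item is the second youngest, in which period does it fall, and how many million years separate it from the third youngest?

Smaller Ma means younger, so youngest first: D 20.85 < B 158.6 < A 509.6 < F 1622 < C 1955 < E 2394.
Counting 2 along gives B (158.6 Ma); the excerpt puts that inside the Jurassic, 201.4–145 Ma.
Next in line is A (509.6 Ma), and 509.6 − 158.6 = 351 Myr.

B, in the Jurassic; 351 million years to A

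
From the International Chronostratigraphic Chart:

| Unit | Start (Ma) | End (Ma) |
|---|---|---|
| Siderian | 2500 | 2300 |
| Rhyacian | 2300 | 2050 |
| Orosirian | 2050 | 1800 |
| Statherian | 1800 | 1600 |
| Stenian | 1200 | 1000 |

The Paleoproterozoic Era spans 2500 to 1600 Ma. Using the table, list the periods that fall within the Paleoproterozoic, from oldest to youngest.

Siderian, Rhyacian, Orosirian, Statherian

Periods with both bounds inside 2500–1600 Ma: Siderian (2500–2300), Rhyacian (2300–2050), Orosirian (2050–1800), Statherian (1800–1600).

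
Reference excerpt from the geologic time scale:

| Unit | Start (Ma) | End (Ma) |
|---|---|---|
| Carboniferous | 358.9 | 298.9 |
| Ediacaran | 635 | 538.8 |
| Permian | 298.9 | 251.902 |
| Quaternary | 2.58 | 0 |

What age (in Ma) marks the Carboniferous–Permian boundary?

The Carboniferous ends and the Permian begins at 298.9 Ma.

298.9 Ma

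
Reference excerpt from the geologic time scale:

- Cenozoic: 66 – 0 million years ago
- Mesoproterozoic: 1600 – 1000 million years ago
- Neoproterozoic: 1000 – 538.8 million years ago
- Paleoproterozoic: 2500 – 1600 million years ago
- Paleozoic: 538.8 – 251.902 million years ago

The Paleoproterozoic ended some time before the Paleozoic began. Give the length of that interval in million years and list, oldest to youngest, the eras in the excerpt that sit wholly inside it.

1061.2 million years; Mesoproterozoic, Neoproterozoic

End of Paleoproterozoic = 1600 Ma; start of Paleozoic = 538.8 Ma.
Gap = 1600 − 538.8 = 1061.2 Myr.
Eras wholly inside 1600–538.8 Ma: Mesoproterozoic (1600–1000), Neoproterozoic (1000–538.8).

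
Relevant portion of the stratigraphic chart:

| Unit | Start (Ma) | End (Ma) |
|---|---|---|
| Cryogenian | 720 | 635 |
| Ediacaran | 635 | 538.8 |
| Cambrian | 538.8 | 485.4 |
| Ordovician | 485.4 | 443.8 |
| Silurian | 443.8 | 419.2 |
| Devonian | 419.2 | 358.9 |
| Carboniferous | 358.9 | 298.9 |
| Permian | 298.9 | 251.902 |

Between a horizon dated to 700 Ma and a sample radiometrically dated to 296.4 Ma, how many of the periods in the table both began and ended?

The older date is 700 Ma and the younger is 296.4 Ma.
Periods with start < 700 and end > 296.4 Ma: Ediacaran (635–538.8), Cambrian (538.8–485.4), Ordovician (485.4–443.8), Silurian (443.8–419.2), Devonian (419.2–358.9), Carboniferous (358.9–298.9).
That is 6 complete periods.

6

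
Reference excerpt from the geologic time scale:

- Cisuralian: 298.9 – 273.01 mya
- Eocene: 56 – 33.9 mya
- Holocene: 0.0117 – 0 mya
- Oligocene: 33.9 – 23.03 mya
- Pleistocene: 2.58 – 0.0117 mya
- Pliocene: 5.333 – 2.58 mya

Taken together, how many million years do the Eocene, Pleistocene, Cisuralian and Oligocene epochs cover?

Each duration: Eocene = 22.1; Pleistocene = 2.5683; Cisuralian = 25.89; Oligocene = 10.87.
Sum: 22.1 + 2.5683 + 25.89 + 10.87 = 61.4283 Myr.

61.4283 million years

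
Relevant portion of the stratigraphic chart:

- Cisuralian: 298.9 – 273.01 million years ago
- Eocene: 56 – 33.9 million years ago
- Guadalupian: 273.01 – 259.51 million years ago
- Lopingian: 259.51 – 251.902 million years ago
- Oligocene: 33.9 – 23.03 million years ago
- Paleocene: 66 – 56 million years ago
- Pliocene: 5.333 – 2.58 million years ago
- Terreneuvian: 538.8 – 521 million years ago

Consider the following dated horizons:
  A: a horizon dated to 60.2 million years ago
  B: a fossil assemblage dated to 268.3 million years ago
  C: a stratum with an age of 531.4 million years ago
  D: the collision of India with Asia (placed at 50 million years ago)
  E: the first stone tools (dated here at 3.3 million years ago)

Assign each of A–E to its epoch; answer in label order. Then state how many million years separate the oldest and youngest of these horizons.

A — Paleocene; B — Guadalupian; C — Terreneuvian; D — Eocene; E — Pliocene; span 528.1 million years

Match each age against the start–end ranges in the excerpt: A = 60.2 Ma → Paleocene (66–56); B = 268.3 Ma → Guadalupian (273.01–259.51); C = 531.4 Ma → Terreneuvian (538.8–521); D = 50 Ma → Eocene (56–33.9); E = 3.3 Ma → Pliocene (5.333–2.58).
The largest age is 531.4 Ma and the smallest is 3.3 Ma; their difference is 528.1 Myr.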